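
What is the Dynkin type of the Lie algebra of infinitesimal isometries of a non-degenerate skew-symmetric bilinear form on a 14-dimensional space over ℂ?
This is sp(14), which has dimension 14(14+1)/2 = 105 and rank 14/2 = 7. In the classification of classical Lie algebras, the symplectic algebra sp(2n) has type C_n; here n = 7, so the Dynkin diagram is a chain of 7 nodes with a double edge at one end; the terminal node there is the unique long simple root (C_7). Hence the type is C_7.

type C_7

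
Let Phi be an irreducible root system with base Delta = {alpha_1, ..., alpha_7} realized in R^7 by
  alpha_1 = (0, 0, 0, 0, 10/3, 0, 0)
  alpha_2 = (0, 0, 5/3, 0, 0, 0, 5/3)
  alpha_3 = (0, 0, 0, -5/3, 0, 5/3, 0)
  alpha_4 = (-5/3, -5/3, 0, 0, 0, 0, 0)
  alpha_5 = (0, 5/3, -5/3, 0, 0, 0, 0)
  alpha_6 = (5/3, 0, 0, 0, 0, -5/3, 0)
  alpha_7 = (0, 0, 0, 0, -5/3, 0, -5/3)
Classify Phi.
C_7

Compute the Cartan integers a_ij = 2(alpha_i, alpha_j)/(alpha_j, alpha_j); the resulting 7x7 Cartan matrix is
[[2, 0, 0, 0, 0, 0, -2], [0, 2, 0, 0, -1, 0, -1], [0, 0, 2, 0, 0, -1, 0], [0, 0, 0, 2, -1, -1, 0], [0, -1, 0, -1, 2, 0, 0], [0, 0, -1, -1, 0, 2, 0], [-1, -1, 0, 0, 0, 0, 2]].
The roots have two lengths (squared-length ratio 2:1); the short ones are alpha_{2,3,4,5,6,7}. The associated Dynkin diagram is a chain of 7 nodes with a double edge at one end; the terminal node there is the unique long simple root (C_7), so the type is C_7 (the algebra sp(14)).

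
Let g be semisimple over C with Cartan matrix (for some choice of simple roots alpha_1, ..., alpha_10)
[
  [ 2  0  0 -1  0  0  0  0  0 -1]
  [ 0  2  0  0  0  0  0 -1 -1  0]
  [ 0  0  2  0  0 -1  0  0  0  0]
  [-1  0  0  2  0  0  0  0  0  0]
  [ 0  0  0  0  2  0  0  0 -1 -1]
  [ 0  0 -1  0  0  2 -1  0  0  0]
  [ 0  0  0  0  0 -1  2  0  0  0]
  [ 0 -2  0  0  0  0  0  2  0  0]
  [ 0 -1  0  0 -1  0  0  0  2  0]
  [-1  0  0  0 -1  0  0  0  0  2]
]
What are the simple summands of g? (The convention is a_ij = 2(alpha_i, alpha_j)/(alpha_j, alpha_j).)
The diagram associated to this matrix has two connected components: the simple roots {alpha_3, alpha_6, alpha_7} form a chain of 3 nodes with single edges (A_3), and {alpha_1, alpha_2, alpha_4, alpha_5, alpha_8, alpha_9, alpha_10} form a chain of 7 nodes with a double edge at one end; the terminal node there is the unique long simple root (C_7). A semisimple Lie algebra decomposes uniquely as the direct sum of simple ideals, one per connected component of its Dynkin diagram, so g ≅ A_3 ⊕ C_7 (dimension 15 + 105 = 120).

type A_3 ⊕ type C_7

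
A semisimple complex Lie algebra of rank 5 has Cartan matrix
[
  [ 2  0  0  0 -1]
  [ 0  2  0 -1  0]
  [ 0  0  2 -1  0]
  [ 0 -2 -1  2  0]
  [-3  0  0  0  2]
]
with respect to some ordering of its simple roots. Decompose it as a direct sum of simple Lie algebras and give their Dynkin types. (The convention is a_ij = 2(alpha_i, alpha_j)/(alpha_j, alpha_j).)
The diagram associated to this matrix has two connected components: the simple roots {alpha_2, alpha_3, alpha_4} form a chain of 3 nodes with a double edge at one end; the terminal node there is the unique short simple root (B_3), and {alpha_1, alpha_5} form two nodes joined by a triple edge (G_2). A semisimple Lie algebra decomposes uniquely as the direct sum of simple ideals, one per connected component of its Dynkin diagram, so g ≅ B_3 ⊕ G_2 (dimension 21 + 14 = 35).

B3 ⊕ G2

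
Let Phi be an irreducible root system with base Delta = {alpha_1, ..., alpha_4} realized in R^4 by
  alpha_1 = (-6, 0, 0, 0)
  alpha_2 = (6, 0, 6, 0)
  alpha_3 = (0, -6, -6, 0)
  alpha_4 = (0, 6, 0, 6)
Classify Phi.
B_4 (so(9))

Compute the Cartan integers a_ij = 2(alpha_i, alpha_j)/(alpha_j, alpha_j); the resulting 4x4 Cartan matrix is
[[2, -1, 0, 0], [-2, 2, -1, 0], [0, -1, 2, -1], [0, 0, -1, 2]].
The roots have two lengths (squared-length ratio 2:1); the short ones are alpha_{1}. The associated Dynkin diagram is a chain of 4 nodes with a double edge at one end; the terminal node there is the unique short simple root (B_4), so the type is B_4 (the algebra so(9)).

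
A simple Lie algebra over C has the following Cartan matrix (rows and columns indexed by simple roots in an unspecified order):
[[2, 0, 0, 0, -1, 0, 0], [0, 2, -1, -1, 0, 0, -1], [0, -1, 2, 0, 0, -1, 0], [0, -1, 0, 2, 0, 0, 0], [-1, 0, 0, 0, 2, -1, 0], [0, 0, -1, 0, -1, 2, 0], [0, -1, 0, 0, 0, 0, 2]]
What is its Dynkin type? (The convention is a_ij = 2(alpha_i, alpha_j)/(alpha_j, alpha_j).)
D7

The matrix has rank 7 with 2's on the diagonal. Reading the off-diagonal entries as Dynkin edges (a single edge where a_ij = a_ji = -1; a double or triple edge where a_ij * a_ji = 2 or 3), the diagram is a chain of 5 nodes with a fork of two nodes at one end (D_7). One simple-root ordering that puts it in standard form is (alpha_1, alpha_5, alpha_6, alpha_3, alpha_2, alpha_4, alpha_7). So the algebra is type D_7, i.e. so(14).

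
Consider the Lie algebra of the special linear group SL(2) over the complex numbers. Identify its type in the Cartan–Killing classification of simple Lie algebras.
A_1

This is sl(2), which has dimension 2^2 - 1 = 3 and rank 2 - 1 = 1 (a Cartan subalgebra is the diagonal traceless matrices). In the classification of classical Lie algebras, the special linear algebra sl(n+1) has type A_n; here n = 1, so the Dynkin diagram is a chain of 1 nodes with single edges (A_1). Hence the type is A_1.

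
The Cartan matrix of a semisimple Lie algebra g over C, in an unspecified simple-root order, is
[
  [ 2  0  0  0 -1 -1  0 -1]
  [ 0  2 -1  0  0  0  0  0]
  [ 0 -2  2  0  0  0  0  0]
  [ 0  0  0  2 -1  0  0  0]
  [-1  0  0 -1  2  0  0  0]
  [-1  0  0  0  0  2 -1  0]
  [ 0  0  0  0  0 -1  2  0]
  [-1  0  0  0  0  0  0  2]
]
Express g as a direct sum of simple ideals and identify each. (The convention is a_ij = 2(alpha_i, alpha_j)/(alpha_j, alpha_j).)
B2 ⊕ E6

The diagram associated to this matrix has two connected components: the simple roots {alpha_2, alpha_3} form a chain of 2 nodes with a double edge at one end; the terminal node there is the unique short simple root (B_2), and {alpha_1, alpha_4, alpha_5, alpha_6, alpha_7, alpha_8} form a chain of 5 nodes with one extra node attached to the third node from one end (E_6). A semisimple Lie algebra decomposes uniquely as the direct sum of simple ideals, one per connected component of its Dynkin diagram, so g ≅ B_2 ⊕ E_6 (dimension 10 + 78 = 88).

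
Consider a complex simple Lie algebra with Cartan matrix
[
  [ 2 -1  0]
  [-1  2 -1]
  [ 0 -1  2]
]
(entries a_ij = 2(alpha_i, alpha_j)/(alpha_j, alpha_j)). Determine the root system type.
A3

The matrix has rank 3 with 2's on the diagonal. Reading the off-diagonal entries as Dynkin edges (a single edge where a_ij = a_ji = -1; a double or triple edge where a_ij * a_ji = 2 or 3), the diagram is a chain of 3 nodes with single edges (A_3). One simple-root ordering that puts it in standard form is (alpha_3, alpha_2, alpha_1). So the algebra is type A_3, i.e. sl(4).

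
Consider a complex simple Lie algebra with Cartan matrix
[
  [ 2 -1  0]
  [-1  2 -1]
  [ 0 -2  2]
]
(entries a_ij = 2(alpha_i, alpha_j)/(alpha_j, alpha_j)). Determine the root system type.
The matrix has rank 3 with 2's on the diagonal. Reading the off-diagonal entries as Dynkin edges (a single edge where a_ij = a_ji = -1; a double or triple edge where a_ij * a_ji = 2 or 3), the diagram is a chain of 3 nodes with a double edge at one end; the terminal node there is the unique long simple root (C_3). One simple-root ordering that puts it in standard form is (alpha_1, alpha_2, alpha_3). So the algebra is type C_3, i.e. sp(6).

C_3 (sp(6))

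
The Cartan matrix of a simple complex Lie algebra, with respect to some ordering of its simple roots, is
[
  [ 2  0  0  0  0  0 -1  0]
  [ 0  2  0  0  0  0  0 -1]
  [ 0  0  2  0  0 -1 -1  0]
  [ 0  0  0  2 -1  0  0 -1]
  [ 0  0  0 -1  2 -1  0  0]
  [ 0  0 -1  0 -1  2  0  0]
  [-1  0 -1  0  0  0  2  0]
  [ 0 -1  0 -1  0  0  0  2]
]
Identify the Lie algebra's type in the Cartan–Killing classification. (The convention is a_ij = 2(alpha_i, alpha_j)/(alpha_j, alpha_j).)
A8

The matrix has rank 8 with 2's on the diagonal. Reading the off-diagonal entries as Dynkin edges (a single edge where a_ij = a_ji = -1; a double or triple edge where a_ij * a_ji = 2 or 3), the diagram is a chain of 8 nodes with single edges (A_8). One simple-root ordering that puts it in standard form is (alpha_2, alpha_8, alpha_4, alpha_5, alpha_6, alpha_3, alpha_7, alpha_1). So the algebra is type A_8, i.e. sl(9).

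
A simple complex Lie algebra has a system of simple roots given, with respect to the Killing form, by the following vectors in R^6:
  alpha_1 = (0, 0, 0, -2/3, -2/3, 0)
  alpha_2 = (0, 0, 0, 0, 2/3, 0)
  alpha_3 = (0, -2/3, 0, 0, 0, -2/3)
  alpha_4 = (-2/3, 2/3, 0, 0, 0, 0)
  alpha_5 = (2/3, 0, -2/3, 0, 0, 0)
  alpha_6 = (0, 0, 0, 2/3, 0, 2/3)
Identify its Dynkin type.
B6

Compute the Cartan integers a_ij = 2(alpha_i, alpha_j)/(alpha_j, alpha_j); the resulting 6x6 Cartan matrix is
[[2, -2, 0, 0, 0, -1], [-1, 2, 0, 0, 0, 0], [0, 0, 2, -1, 0, -1], [0, 0, -1, 2, -1, 0], [0, 0, 0, -1, 2, 0], [-1, 0, -1, 0, 0, 2]].
The roots have two lengths (squared-length ratio 2:1); the short ones are alpha_{2}. The associated Dynkin diagram is a chain of 6 nodes with a double edge at one end; the terminal node there is the unique short simple root (B_6), so the type is B_6 (the algebra so(13)).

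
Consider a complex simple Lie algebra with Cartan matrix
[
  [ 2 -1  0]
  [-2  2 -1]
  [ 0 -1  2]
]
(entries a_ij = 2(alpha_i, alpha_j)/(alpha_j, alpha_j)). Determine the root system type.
The matrix has rank 3 with 2's on the diagonal. Reading the off-diagonal entries as Dynkin edges (a single edge where a_ij = a_ji = -1; a double or triple edge where a_ij * a_ji = 2 or 3), the diagram is a chain of 3 nodes with a double edge at one end; the terminal node there is the unique short simple root (B_3). One simple-root ordering that puts it in standard form is (alpha_3, alpha_2, alpha_1). So the algebra is type B_3, i.e. so(7).

B_3 (so(7))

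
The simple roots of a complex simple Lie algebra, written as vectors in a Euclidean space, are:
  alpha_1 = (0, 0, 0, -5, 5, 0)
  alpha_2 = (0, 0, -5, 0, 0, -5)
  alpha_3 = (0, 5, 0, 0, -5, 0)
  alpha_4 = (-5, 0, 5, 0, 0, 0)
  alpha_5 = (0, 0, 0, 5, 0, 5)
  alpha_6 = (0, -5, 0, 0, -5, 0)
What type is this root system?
Compute the Cartan integers a_ij = 2(alpha_i, alpha_j)/(alpha_j, alpha_j); the resulting 6x6 Cartan matrix is
[[2, 0, -1, 0, -1, -1], [0, 2, 0, -1, -1, 0], [-1, 0, 2, 0, 0, 0], [0, -1, 0, 2, 0, 0], [-1, -1, 0, 0, 2, 0], [-1, 0, 0, 0, 0, 2]].
All simple roots have the same length, so the diagram is simply laced. The associated Dynkin diagram is a chain of 4 nodes with a fork of two nodes at one end (D_6), so the type is D_6 (the algebra so(12)).

D6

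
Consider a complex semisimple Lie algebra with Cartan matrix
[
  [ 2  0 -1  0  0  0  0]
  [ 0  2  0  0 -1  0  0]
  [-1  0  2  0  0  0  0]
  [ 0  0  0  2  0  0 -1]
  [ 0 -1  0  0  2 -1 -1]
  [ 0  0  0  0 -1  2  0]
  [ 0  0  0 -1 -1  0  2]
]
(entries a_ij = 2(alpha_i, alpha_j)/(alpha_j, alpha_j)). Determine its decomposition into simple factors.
A2 + D5

The diagram associated to this matrix has two connected components: the simple roots {alpha_1, alpha_3} form a chain of 2 nodes with single edges (A_2), and {alpha_2, alpha_4, alpha_5, alpha_6, alpha_7} form a chain of 3 nodes with a fork of two nodes at one end (D_5). A semisimple Lie algebra decomposes uniquely as the direct sum of simple ideals, one per connected component of its Dynkin diagram, so g ≅ A_2 ⊕ D_5 (dimension 8 + 45 = 53).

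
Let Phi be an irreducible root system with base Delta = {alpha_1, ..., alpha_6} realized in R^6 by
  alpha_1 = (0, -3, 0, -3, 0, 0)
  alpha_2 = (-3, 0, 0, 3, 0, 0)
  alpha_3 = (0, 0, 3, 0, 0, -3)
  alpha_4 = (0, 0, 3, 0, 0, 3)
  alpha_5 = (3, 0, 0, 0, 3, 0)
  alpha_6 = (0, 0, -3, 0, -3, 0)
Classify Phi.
Compute the Cartan integers a_ij = 2(alpha_i, alpha_j)/(alpha_j, alpha_j); the resulting 6x6 Cartan matrix is
[[2, -1, 0, 0, 0, 0], [-1, 2, 0, 0, -1, 0], [0, 0, 2, 0, 0, -1], [0, 0, 0, 2, 0, -1], [0, -1, 0, 0, 2, -1], [0, 0, -1, -1, -1, 2]].
All simple roots have the same length, so the diagram is simply laced. The associated Dynkin diagram is a chain of 4 nodes with a fork of two nodes at one end (D_6), so the type is D_6 (the algebra so(12)).

D6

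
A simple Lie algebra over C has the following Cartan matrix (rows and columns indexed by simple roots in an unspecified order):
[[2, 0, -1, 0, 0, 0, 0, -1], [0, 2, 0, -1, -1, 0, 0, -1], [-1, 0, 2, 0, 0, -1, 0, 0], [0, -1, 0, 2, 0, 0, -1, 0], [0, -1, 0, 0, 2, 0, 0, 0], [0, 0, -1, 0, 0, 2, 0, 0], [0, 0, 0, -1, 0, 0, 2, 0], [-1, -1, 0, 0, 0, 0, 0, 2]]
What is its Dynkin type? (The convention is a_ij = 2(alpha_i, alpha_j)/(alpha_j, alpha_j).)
E8

The matrix has rank 8 with 2's on the diagonal. Reading the off-diagonal entries as Dynkin edges (a single edge where a_ij = a_ji = -1; a double or triple edge where a_ij * a_ji = 2 or 3), the diagram is a chain of 7 nodes with one extra node attached to the third node from one end (E_8). One simple-root ordering that puts it in standard form is (alpha_7, alpha_5, alpha_4, alpha_2, alpha_8, alpha_1, alpha_3, alpha_6). So the algebra is type E_8.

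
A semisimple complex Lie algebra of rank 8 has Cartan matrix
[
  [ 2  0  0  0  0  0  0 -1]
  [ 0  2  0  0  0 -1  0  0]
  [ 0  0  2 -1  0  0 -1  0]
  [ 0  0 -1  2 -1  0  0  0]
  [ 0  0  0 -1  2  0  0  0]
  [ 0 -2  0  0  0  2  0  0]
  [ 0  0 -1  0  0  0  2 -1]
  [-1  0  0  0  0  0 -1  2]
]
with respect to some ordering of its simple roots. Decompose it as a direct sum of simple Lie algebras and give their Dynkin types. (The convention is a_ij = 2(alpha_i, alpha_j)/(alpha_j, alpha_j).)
A6 ⊕ B2

The diagram associated to this matrix has two connected components: the simple roots {alpha_1, alpha_3, alpha_4, alpha_5, alpha_7, alpha_8} form a chain of 6 nodes with single edges (A_6), and {alpha_2, alpha_6} form a chain of 2 nodes with a double edge at one end; the terminal node there is the unique short simple root (B_2). A semisimple Lie algebra decomposes uniquely as the direct sum of simple ideals, one per connected component of its Dynkin diagram, so g ≅ A_6 ⊕ B_2 (dimension 48 + 10 = 58).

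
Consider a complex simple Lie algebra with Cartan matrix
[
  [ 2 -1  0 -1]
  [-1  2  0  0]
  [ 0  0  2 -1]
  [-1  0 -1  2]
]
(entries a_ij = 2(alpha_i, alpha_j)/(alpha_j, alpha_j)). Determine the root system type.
A_4

The matrix has rank 4 with 2's on the diagonal. Reading the off-diagonal entries as Dynkin edges (a single edge where a_ij = a_ji = -1; a double or triple edge where a_ij * a_ji = 2 or 3), the diagram is a chain of 4 nodes with single edges (A_4). One simple-root ordering that puts it in standard form is (alpha_3, alpha_4, alpha_1, alpha_2). So the algebra is type A_4, i.e. sl(5).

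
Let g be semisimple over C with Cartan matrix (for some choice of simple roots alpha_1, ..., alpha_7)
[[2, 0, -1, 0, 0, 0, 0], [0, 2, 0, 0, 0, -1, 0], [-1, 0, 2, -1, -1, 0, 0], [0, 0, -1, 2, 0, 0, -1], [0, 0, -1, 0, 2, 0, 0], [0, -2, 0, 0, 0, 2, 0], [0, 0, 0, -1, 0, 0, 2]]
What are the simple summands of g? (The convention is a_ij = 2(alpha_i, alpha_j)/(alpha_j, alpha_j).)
The diagram associated to this matrix has two connected components: the simple roots {alpha_2, alpha_6} form a chain of 2 nodes with a double edge at one end; the terminal node there is the unique short simple root (B_2), and {alpha_1, alpha_3, alpha_4, alpha_5, alpha_7} form a chain of 3 nodes with a fork of two nodes at one end (D_5). A semisimple Lie algebra decomposes uniquely as the direct sum of simple ideals, one per connected component of its Dynkin diagram, so g ≅ B_2 ⊕ D_5 (dimension 10 + 45 = 55).

B2 ⊕ D5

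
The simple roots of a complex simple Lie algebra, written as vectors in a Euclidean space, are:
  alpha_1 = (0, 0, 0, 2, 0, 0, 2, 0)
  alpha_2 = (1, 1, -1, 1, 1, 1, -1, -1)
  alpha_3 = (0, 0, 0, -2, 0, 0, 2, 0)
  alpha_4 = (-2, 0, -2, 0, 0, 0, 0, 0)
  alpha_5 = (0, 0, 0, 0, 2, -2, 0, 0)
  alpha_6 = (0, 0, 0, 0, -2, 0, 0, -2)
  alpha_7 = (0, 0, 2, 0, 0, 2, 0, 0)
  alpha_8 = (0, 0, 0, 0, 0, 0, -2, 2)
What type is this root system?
Compute the Cartan integers a_ij = 2(alpha_i, alpha_j)/(alpha_j, alpha_j); the resulting 8x8 Cartan matrix is
[[2, 0, 0, 0, 0, 0, 0, -1], [0, 2, -1, 0, 0, 0, 0, 0], [0, -1, 2, 0, 0, 0, 0, -1], [0, 0, 0, 2, 0, 0, -1, 0], [0, 0, 0, 0, 2, -1, -1, 0], [0, 0, 0, 0, -1, 2, 0, -1], [0, 0, 0, -1, -1, 0, 2, 0], [-1, 0, -1, 0, 0, -1, 0, 2]].
All simple roots have the same length, so the diagram is simply laced. The associated Dynkin diagram is a chain of 7 nodes with one extra node attached to the third node from one end (E_8), so the type is E_8.

E_8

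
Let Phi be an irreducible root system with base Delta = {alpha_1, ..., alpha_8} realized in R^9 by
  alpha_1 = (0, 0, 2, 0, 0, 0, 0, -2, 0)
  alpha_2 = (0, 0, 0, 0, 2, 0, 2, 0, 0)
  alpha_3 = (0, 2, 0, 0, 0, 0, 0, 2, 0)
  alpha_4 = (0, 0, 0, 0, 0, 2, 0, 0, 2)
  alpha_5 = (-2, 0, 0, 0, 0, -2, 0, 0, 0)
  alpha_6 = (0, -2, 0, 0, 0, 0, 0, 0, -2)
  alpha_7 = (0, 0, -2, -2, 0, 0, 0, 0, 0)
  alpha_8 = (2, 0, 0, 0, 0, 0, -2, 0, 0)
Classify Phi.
A_8 (sl(9))

Compute the Cartan integers a_ij = 2(alpha_i, alpha_j)/(alpha_j, alpha_j); the resulting 8x8 Cartan matrix is
[[2, 0, -1, 0, 0, 0, -1, 0], [0, 2, 0, 0, 0, 0, 0, -1], [-1, 0, 2, 0, 0, -1, 0, 0], [0, 0, 0, 2, -1, -1, 0, 0], [0, 0, 0, -1, 2, 0, 0, -1], [0, 0, -1, -1, 0, 2, 0, 0], [-1, 0, 0, 0, 0, 0, 2, 0], [0, -1, 0, 0, -1, 0, 0, 2]].
All simple roots have the same length, so the diagram is simply laced. The associated Dynkin diagram is a chain of 8 nodes with single edges (A_8), so the type is A_8 (the algebra sl(9)).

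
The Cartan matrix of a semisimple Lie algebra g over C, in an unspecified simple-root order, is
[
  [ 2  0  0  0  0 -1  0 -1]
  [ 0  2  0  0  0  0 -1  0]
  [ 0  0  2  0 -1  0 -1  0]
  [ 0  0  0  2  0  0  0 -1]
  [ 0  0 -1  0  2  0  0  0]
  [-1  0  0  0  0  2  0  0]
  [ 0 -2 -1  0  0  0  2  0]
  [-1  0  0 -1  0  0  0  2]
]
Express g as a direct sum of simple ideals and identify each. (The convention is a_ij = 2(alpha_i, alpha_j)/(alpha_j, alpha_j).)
The diagram associated to this matrix has two connected components: the simple roots {alpha_1, alpha_4, alpha_6, alpha_8} form a chain of 4 nodes with single edges (A_4), and {alpha_2, alpha_3, alpha_5, alpha_7} form a chain of 4 nodes with a double edge at one end; the terminal node there is the unique short simple root (B_4). A semisimple Lie algebra decomposes uniquely as the direct sum of simple ideals, one per connected component of its Dynkin diagram, so g ≅ A_4 ⊕ B_4 (dimension 24 + 36 = 60).

type A_4 ⊕ type B_4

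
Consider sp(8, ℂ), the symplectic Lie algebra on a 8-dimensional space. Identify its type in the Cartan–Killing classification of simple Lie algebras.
This is sp(8), which has dimension 8(8+1)/2 = 36 and rank 8/2 = 4. In the classification of classical Lie algebras, the symplectic algebra sp(2n) has type C_n; here n = 4, so the Dynkin diagram is a chain of 4 nodes with a double edge at one end; the terminal node there is the unique long simple root (C_4). Hence the type is C_4.

C_4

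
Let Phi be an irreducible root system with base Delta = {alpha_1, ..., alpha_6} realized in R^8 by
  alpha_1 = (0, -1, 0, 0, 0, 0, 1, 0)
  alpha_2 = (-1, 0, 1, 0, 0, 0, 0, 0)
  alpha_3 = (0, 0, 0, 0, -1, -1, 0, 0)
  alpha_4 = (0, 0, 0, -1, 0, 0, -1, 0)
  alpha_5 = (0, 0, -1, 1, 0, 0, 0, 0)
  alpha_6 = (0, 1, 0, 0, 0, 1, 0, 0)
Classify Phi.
A6

Compute the Cartan integers a_ij = 2(alpha_i, alpha_j)/(alpha_j, alpha_j); the resulting 6x6 Cartan matrix is
[[2, 0, 0, -1, 0, -1], [0, 2, 0, 0, -1, 0], [0, 0, 2, 0, 0, -1], [-1, 0, 0, 2, -1, 0], [0, -1, 0, -1, 2, 0], [-1, 0, -1, 0, 0, 2]].
All simple roots have the same length, so the diagram is simply laced. The associated Dynkin diagram is a chain of 6 nodes with single edges (A_6), so the type is A_6 (the algebra sl(7)).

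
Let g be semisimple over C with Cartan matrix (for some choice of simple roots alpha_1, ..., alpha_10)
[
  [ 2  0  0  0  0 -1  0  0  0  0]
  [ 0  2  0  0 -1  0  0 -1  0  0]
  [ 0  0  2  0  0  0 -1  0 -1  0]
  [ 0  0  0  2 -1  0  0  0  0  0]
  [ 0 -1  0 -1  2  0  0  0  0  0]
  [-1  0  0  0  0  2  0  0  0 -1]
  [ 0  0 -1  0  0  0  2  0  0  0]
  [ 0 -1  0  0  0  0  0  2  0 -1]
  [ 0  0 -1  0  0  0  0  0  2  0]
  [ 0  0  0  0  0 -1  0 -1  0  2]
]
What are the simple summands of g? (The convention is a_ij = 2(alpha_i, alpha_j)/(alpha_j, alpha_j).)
The diagram associated to this matrix has two connected components: the simple roots {alpha_3, alpha_7, alpha_9} form a chain of 3 nodes with single edges (A_3), and {alpha_1, alpha_2, alpha_4, alpha_5, alpha_6, alpha_8, alpha_10} form a chain of 7 nodes with single edges (A_7). A semisimple Lie algebra decomposes uniquely as the direct sum of simple ideals, one per connected component of its Dynkin diagram, so g ≅ A_3 ⊕ A_7 (dimension 15 + 63 = 78).

A3 + A7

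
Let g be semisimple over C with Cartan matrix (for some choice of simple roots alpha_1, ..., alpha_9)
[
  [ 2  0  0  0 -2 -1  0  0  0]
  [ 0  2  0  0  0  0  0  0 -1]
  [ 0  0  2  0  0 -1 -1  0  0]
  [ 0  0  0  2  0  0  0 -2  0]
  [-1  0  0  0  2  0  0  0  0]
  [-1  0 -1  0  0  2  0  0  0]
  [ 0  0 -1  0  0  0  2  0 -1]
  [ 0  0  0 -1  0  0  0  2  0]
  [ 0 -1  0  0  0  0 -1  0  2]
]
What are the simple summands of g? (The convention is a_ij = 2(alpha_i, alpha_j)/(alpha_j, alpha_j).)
The diagram associated to this matrix has two connected components: the simple roots {alpha_4, alpha_8} form a chain of 2 nodes with a double edge at one end; the terminal node there is the unique short simple root (B_2), and {alpha_1, alpha_2, alpha_3, alpha_5, alpha_6, alpha_7, alpha_9} form a chain of 7 nodes with a double edge at one end; the terminal node there is the unique short simple root (B_7). A semisimple Lie algebra decomposes uniquely as the direct sum of simple ideals, one per connected component of its Dynkin diagram, so g ≅ B_2 ⊕ B_7 (dimension 10 + 105 = 115).

B_2 ⊕ B_7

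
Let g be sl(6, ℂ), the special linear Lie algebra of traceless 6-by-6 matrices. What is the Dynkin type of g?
This is sl(6), which has dimension 6^2 - 1 = 35 and rank 6 - 1 = 5 (a Cartan subalgebra is the diagonal traceless matrices). In the classification of classical Lie algebras, the special linear algebra sl(n+1) has type A_n; here n = 5, so the Dynkin diagram is a chain of 5 nodes with single edges (A_5). Hence the type is A_5.

A_5 (sl(6))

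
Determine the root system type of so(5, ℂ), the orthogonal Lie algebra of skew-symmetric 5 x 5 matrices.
This is so(5) with 5 odd, which has dimension 5(5-1)/2 = 10 and rank (5-1)/2 = 2. In the classification of classical Lie algebras, the orthogonal algebra so(2n+1) in an odd number of variables has type B_n; here n = 2, so the Dynkin diagram is a chain of 2 nodes with a double edge at one end; the terminal node there is the unique short simple root (B_2). Hence the type is B_2.

B2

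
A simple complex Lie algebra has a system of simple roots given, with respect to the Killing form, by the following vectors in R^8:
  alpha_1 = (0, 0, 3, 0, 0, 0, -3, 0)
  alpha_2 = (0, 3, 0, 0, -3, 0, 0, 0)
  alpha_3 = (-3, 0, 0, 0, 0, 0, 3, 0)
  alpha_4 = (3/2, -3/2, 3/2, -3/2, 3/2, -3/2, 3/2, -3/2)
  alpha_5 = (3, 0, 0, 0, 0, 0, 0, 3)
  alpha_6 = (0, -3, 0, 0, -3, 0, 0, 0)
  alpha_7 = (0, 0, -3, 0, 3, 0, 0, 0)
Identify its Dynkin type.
E_7

Compute the Cartan integers a_ij = 2(alpha_i, alpha_j)/(alpha_j, alpha_j); the resulting 7x7 Cartan matrix is
[[2, 0, -1, 0, 0, 0, -1], [0, 2, 0, -1, 0, 0, -1], [-1, 0, 2, 0, -1, 0, 0], [0, -1, 0, 2, 0, 0, 0], [0, 0, -1, 0, 2, 0, 0], [0, 0, 0, 0, 0, 2, -1], [-1, -1, 0, 0, 0, -1, 2]].
All simple roots have the same length, so the diagram is simply laced. The associated Dynkin diagram is a chain of 6 nodes with one extra node attached to the third node from one end (E_7), so the type is E_7.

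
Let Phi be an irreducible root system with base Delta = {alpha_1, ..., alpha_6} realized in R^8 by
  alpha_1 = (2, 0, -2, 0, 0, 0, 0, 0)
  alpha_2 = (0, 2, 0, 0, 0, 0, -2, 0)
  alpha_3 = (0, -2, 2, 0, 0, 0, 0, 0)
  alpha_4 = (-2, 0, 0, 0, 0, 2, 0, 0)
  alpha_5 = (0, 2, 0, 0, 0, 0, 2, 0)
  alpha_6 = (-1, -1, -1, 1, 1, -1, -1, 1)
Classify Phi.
Compute the Cartan integers a_ij = 2(alpha_i, alpha_j)/(alpha_j, alpha_j); the resulting 6x6 Cartan matrix is
[[2, 0, -1, -1, 0, 0], [0, 2, -1, 0, 0, 0], [-1, -1, 2, 0, -1, 0], [-1, 0, 0, 2, 0, 0], [0, 0, -1, 0, 2, -1], [0, 0, 0, 0, -1, 2]].
All simple roots have the same length, so the diagram is simply laced. The associated Dynkin diagram is a chain of 5 nodes with one extra node attached to the third node from one end (E_6), so the type is E_6.

type E_6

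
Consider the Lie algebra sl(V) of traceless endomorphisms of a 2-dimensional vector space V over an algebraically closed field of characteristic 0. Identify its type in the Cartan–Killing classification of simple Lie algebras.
This is sl(2), which has dimension 2^2 - 1 = 3 and rank 2 - 1 = 1 (a Cartan subalgebra is the diagonal traceless matrices). In the classification of classical Lie algebras, the special linear algebra sl(n+1) has type A_n; here n = 1, so the Dynkin diagram is a chain of 1 nodes with single edges (A_1). Hence the type is A_1.

A_1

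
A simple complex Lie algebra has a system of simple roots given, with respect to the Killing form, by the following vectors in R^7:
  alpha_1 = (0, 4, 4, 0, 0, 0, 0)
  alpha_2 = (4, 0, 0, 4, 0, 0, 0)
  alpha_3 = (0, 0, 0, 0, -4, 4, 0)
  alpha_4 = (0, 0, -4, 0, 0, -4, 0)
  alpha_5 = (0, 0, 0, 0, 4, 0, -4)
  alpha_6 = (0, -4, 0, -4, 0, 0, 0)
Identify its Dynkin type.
Compute the Cartan integers a_ij = 2(alpha_i, alpha_j)/(alpha_j, alpha_j); the resulting 6x6 Cartan matrix is
[[2, 0, 0, -1, 0, -1], [0, 2, 0, 0, 0, -1], [0, 0, 2, -1, -1, 0], [-1, 0, -1, 2, 0, 0], [0, 0, -1, 0, 2, 0], [-1, -1, 0, 0, 0, 2]].
All simple roots have the same length, so the diagram is simply laced. The associated Dynkin diagram is a chain of 6 nodes with single edges (A_6), so the type is A_6 (the algebra sl(7)).

type A_6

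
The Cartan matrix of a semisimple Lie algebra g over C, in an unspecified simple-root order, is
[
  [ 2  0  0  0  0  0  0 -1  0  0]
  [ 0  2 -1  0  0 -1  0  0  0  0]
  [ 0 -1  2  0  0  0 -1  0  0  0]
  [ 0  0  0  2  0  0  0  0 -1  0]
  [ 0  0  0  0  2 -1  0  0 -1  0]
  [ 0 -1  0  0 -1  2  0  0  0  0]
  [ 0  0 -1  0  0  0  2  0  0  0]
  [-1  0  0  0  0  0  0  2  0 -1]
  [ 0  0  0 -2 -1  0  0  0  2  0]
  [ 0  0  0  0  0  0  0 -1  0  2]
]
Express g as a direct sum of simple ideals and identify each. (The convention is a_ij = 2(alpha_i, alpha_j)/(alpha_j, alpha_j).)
A_3 (sl(4)) ⊕ B_7 (so(15))

The diagram associated to this matrix has two connected components: the simple roots {alpha_1, alpha_8, alpha_10} form a chain of 3 nodes with single edges (A_3), and {alpha_2, alpha_3, alpha_4, alpha_5, alpha_6, alpha_7, alpha_9} form a chain of 7 nodes with a double edge at one end; the terminal node there is the unique short simple root (B_7). A semisimple Lie algebra decomposes uniquely as the direct sum of simple ideals, one per connected component of its Dynkin diagram, so g ≅ A_3 ⊕ B_7 (dimension 15 + 105 = 120).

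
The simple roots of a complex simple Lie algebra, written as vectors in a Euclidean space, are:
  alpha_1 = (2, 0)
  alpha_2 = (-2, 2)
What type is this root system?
Compute the Cartan integers a_ij = 2(alpha_i, alpha_j)/(alpha_j, alpha_j); the resulting 2x2 Cartan matrix is
[[2, -1], [-2, 2]].
The roots have two lengths (squared-length ratio 2:1); the short ones are alpha_{1}. The associated Dynkin diagram is a chain of 2 nodes with a double edge at one end; the terminal node there is the unique short simple root (B_2), so the type is B_2 (the algebra so(5)).

B2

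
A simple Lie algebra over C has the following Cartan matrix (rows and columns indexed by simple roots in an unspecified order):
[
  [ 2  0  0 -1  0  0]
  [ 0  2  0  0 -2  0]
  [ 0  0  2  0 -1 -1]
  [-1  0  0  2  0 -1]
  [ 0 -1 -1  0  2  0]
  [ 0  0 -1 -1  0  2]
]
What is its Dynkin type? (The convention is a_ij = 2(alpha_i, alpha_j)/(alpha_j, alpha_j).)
The matrix has rank 6 with 2's on the diagonal. Reading the off-diagonal entries as Dynkin edges (a single edge where a_ij = a_ji = -1; a double or triple edge where a_ij * a_ji = 2 or 3), the diagram is a chain of 6 nodes with a double edge at one end; the terminal node there is the unique long simple root (C_6). One simple-root ordering that puts it in standard form is (alpha_1, alpha_4, alpha_6, alpha_3, alpha_5, alpha_2). So the algebra is type C_6, i.e. sp(12).

type C_6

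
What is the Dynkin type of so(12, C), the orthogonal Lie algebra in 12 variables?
This is so(12) with 12 even, which has dimension 12(12-1)/2 = 66 and rank 12/2 = 6. In the classification of classical Lie algebras, the orthogonal algebra so(2n) in an even number of variables has type D_n; here n = 6, so the Dynkin diagram is a chain of 4 nodes with a fork of two nodes at one end (D_6). Hence the type is D_6.

D6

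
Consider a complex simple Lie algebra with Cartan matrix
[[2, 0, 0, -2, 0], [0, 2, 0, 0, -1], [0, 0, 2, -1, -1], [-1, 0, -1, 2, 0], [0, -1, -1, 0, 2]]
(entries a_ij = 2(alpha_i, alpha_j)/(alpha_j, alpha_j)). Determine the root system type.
C_5

The matrix has rank 5 with 2's on the diagonal. Reading the off-diagonal entries as Dynkin edges (a single edge where a_ij = a_ji = -1; a double or triple edge where a_ij * a_ji = 2 or 3), the diagram is a chain of 5 nodes with a double edge at one end; the terminal node there is the unique long simple root (C_5). One simple-root ordering that puts it in standard form is (alpha_2, alpha_5, alpha_3, alpha_4, alpha_1). So the algebra is type C_5, i.e. sp(10).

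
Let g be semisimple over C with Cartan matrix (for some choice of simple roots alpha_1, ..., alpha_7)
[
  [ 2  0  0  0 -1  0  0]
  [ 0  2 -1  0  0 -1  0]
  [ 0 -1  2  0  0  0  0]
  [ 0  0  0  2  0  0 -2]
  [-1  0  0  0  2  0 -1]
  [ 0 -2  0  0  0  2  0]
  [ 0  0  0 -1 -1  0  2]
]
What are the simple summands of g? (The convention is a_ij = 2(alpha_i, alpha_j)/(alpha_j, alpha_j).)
C_3 (sp(6)) + C_4 (sp(8))

The diagram associated to this matrix has two connected components: the simple roots {alpha_2, alpha_3, alpha_6} form a chain of 3 nodes with a double edge at one end; the terminal node there is the unique long simple root (C_3), and {alpha_1, alpha_4, alpha_5, alpha_7} form a chain of 4 nodes with a double edge at one end; the terminal node there is the unique long simple root (C_4). A semisimple Lie algebra decomposes uniquely as the direct sum of simple ideals, one per connected component of its Dynkin diagram, so g ≅ C_3 ⊕ C_4 (dimension 21 + 36 = 57).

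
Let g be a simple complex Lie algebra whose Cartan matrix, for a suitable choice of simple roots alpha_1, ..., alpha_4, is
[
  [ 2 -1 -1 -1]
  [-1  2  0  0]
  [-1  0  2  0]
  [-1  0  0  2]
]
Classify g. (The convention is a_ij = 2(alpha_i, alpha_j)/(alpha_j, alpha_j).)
type D_4

The matrix has rank 4 with 2's on the diagonal. Reading the off-diagonal entries as Dynkin edges (a single edge where a_ij = a_ji = -1; a double or triple edge where a_ij * a_ji = 2 or 3), the diagram is a chain of 2 nodes with a fork of two nodes at one end (D_4). One simple-root ordering that puts it in standard form is (alpha_2, alpha_1, alpha_4, alpha_3). So the algebra is type D_4, i.e. so(8).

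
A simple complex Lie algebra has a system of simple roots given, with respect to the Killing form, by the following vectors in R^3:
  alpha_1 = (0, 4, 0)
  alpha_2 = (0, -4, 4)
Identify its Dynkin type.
Compute the Cartan integers a_ij = 2(alpha_i, alpha_j)/(alpha_j, alpha_j); the resulting 2x2 Cartan matrix is
[[2, -1], [-2, 2]].
The roots have two lengths (squared-length ratio 2:1); the short ones are alpha_{1}. The associated Dynkin diagram is a chain of 2 nodes with a double edge at one end; the terminal node there is the unique short simple root (B_2), so the type is B_2 (the algebra so(5)).

type B_2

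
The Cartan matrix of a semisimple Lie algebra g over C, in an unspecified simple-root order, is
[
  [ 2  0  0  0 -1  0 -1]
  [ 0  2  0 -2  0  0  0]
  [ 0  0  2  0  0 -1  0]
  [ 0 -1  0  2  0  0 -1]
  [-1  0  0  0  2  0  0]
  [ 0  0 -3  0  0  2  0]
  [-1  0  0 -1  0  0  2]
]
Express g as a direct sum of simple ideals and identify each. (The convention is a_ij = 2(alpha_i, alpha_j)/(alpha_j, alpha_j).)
The diagram associated to this matrix has two connected components: the simple roots {alpha_1, alpha_2, alpha_4, alpha_5, alpha_7} form a chain of 5 nodes with a double edge at one end; the terminal node there is the unique long simple root (C_5), and {alpha_3, alpha_6} form two nodes joined by a triple edge (G_2). A semisimple Lie algebra decomposes uniquely as the direct sum of simple ideals, one per connected component of its Dynkin diagram, so g ≅ C_5 ⊕ G_2 (dimension 55 + 14 = 69).

type C_5 + type G_2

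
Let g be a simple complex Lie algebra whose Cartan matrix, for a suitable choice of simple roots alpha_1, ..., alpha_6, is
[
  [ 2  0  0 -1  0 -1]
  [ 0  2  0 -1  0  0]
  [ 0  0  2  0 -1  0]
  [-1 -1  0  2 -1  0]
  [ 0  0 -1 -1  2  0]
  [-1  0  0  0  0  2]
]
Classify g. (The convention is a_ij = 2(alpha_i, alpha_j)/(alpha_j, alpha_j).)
The matrix has rank 6 with 2's on the diagonal. Reading the off-diagonal entries as Dynkin edges (a single edge where a_ij = a_ji = -1; a double or triple edge where a_ij * a_ji = 2 or 3), the diagram is a chain of 5 nodes with one extra node attached to the third node from one end (E_6). One simple-root ordering that puts it in standard form is (alpha_6, alpha_2, alpha_1, alpha_4, alpha_5, alpha_3). So the algebra is type E_6.

E6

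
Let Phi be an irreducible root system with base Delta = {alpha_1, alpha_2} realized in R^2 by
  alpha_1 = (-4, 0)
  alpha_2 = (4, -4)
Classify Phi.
B_2 (so(5))

Compute the Cartan integers a_ij = 2(alpha_i, alpha_j)/(alpha_j, alpha_j); the resulting 2x2 Cartan matrix is
[[2, -1], [-2, 2]].
The roots have two lengths (squared-length ratio 2:1); the short ones are alpha_{1}. The associated Dynkin diagram is a chain of 2 nodes with a double edge at one end; the terminal node there is the unique short simple root (B_2), so the type is B_2 (the algebra so(5)).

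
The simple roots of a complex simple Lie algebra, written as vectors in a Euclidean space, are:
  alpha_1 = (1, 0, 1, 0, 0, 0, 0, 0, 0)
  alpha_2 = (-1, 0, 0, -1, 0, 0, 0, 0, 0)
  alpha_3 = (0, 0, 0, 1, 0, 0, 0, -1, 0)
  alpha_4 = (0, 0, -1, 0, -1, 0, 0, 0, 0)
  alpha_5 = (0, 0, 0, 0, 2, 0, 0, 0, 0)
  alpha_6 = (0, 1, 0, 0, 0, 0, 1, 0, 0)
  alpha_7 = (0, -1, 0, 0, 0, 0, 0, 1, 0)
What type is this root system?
C7

Compute the Cartan integers a_ij = 2(alpha_i, alpha_j)/(alpha_j, alpha_j); the resulting 7x7 Cartan matrix is
[[2, -1, 0, -1, 0, 0, 0], [-1, 2, -1, 0, 0, 0, 0], [0, -1, 2, 0, 0, 0, -1], [-1, 0, 0, 2, -1, 0, 0], [0, 0, 0, -2, 2, 0, 0], [0, 0, 0, 0, 0, 2, -1], [0, 0, -1, 0, 0, -1, 2]].
The roots have two lengths (squared-length ratio 2:1); the short ones are alpha_{1,2,3,4,6,7}. The associated Dynkin diagram is a chain of 7 nodes with a double edge at one end; the terminal node there is the unique long simple root (C_7), so the type is C_7 (the algebra sp(14)).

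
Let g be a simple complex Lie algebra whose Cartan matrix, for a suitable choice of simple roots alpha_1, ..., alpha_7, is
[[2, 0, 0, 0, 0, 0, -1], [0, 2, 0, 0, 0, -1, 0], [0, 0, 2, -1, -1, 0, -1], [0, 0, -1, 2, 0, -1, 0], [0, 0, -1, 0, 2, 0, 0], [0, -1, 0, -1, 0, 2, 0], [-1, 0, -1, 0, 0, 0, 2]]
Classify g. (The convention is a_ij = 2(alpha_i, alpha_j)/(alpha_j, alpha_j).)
E_7

The matrix has rank 7 with 2's on the diagonal. Reading the off-diagonal entries as Dynkin edges (a single edge where a_ij = a_ji = -1; a double or triple edge where a_ij * a_ji = 2 or 3), the diagram is a chain of 6 nodes with one extra node attached to the third node from one end (E_7). One simple-root ordering that puts it in standard form is (alpha_1, alpha_5, alpha_7, alpha_3, alpha_4, alpha_6, alpha_2). So the algebra is type E_7.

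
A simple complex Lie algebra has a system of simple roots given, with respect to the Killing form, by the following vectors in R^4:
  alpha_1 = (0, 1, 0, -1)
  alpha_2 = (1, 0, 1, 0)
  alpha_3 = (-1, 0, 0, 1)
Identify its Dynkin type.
Compute the Cartan integers a_ij = 2(alpha_i, alpha_j)/(alpha_j, alpha_j); the resulting 3x3 Cartan matrix is
[[2, 0, -1], [0, 2, -1], [-1, -1, 2]].
All simple roots have the same length, so the diagram is simply laced. The associated Dynkin diagram is a chain of 3 nodes with single edges (A_3), so the type is A_3 (the algebra sl(4)).

A3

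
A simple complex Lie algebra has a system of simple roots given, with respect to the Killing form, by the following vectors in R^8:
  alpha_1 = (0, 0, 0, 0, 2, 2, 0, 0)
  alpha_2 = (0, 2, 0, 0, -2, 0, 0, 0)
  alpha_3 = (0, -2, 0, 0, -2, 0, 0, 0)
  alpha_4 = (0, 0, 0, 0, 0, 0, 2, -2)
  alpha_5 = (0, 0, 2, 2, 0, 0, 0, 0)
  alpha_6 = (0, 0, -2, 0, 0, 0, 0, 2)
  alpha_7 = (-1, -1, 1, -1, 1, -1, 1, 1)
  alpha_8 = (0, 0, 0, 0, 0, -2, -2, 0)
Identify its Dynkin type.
E_8

Compute the Cartan integers a_ij = 2(alpha_i, alpha_j)/(alpha_j, alpha_j); the resulting 8x8 Cartan matrix is
[[2, -1, -1, 0, 0, 0, 0, -1], [-1, 2, 0, 0, 0, 0, -1, 0], [-1, 0, 2, 0, 0, 0, 0, 0], [0, 0, 0, 2, 0, -1, 0, -1], [0, 0, 0, 0, 2, -1, 0, 0], [0, 0, 0, -1, -1, 2, 0, 0], [0, -1, 0, 0, 0, 0, 2, 0], [-1, 0, 0, -1, 0, 0, 0, 2]].
All simple roots have the same length, so the diagram is simply laced. The associated Dynkin diagram is a chain of 7 nodes with one extra node attached to the third node from one end (E_8), so the type is E_8.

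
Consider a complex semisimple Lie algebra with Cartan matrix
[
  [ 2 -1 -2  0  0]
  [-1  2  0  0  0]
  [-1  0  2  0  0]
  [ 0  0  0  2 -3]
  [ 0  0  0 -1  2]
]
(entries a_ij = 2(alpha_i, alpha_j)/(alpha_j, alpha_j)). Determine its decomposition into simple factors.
B3 + G2

The diagram associated to this matrix has two connected components: the simple roots {alpha_1, alpha_2, alpha_3} form a chain of 3 nodes with a double edge at one end; the terminal node there is the unique short simple root (B_3), and {alpha_4, alpha_5} form two nodes joined by a triple edge (G_2). A semisimple Lie algebra decomposes uniquely as the direct sum of simple ideals, one per connected component of its Dynkin diagram, so g ≅ B_3 ⊕ G_2 (dimension 21 + 14 = 35).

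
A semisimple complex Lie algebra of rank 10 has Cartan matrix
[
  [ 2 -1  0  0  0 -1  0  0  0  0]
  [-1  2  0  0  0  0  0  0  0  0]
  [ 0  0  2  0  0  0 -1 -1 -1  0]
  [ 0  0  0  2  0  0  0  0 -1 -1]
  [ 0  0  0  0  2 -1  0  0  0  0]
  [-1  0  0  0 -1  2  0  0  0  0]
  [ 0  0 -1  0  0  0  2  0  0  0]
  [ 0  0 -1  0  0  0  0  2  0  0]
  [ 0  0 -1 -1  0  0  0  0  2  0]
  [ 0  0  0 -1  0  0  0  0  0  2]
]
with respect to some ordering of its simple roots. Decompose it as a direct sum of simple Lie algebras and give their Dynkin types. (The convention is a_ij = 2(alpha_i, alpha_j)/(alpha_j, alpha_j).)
The diagram associated to this matrix has two connected components: the simple roots {alpha_1, alpha_2, alpha_5, alpha_6} form a chain of 4 nodes with single edges (A_4), and {alpha_3, alpha_4, alpha_7, alpha_8, alpha_9, alpha_10} form a chain of 4 nodes with a fork of two nodes at one end (D_6). A semisimple Lie algebra decomposes uniquely as the direct sum of simple ideals, one per connected component of its Dynkin diagram, so g ≅ A_4 ⊕ D_6 (dimension 24 + 66 = 90).

A_4 ⊕ D_6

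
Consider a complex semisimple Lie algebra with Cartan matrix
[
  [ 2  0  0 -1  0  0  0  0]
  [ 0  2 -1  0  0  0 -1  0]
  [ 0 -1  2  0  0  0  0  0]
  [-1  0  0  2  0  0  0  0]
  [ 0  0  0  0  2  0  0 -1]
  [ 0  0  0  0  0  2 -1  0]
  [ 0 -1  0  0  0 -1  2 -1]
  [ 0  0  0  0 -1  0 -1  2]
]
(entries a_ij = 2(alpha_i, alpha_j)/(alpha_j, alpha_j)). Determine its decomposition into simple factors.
A2 + E6

The diagram associated to this matrix has two connected components: the simple roots {alpha_1, alpha_4} form a chain of 2 nodes with single edges (A_2), and {alpha_2, alpha_3, alpha_5, alpha_6, alpha_7, alpha_8} form a chain of 5 nodes with one extra node attached to the third node from one end (E_6). A semisimple Lie algebra decomposes uniquely as the direct sum of simple ideals, one per connected component of its Dynkin diagram, so g ≅ A_2 ⊕ E_6 (dimension 8 + 78 = 86).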